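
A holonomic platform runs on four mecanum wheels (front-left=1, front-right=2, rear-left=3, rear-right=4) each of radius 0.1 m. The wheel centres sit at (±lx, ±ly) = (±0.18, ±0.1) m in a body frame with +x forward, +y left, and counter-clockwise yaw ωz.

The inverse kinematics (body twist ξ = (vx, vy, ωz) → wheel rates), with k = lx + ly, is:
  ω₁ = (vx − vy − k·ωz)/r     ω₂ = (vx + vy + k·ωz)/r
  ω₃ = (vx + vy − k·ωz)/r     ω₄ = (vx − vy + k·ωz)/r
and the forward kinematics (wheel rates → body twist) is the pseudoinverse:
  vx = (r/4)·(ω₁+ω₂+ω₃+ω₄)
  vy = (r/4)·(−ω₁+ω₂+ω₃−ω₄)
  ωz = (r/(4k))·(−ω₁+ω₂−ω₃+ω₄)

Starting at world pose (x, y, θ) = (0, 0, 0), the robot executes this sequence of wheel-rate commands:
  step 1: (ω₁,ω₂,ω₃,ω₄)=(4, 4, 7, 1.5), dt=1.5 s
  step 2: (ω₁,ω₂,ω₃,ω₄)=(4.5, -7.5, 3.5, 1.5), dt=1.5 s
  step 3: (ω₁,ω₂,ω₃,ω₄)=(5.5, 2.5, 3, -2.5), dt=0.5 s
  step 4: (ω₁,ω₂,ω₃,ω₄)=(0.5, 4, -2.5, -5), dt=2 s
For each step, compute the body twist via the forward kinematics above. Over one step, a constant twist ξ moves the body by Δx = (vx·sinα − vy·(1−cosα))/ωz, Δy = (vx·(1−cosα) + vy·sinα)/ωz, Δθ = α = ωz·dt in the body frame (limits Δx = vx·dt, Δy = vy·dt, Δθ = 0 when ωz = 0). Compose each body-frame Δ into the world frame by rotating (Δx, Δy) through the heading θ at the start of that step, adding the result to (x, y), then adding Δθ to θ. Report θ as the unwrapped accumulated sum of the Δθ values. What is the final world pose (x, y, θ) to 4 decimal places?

step 1: ξ=(vx,vy,ωz)=(0.4125, 0.1375, -0.4911), dt=1.5 → body Δ=(0.6369, -0.0297, -0.7366) → world pose (0.6369, -0.0297, -0.7366)
step 2: ξ=(vx,vy,ωz)=(0.0500, -0.2500, -1.2500), dt=1.5 → body Δ=(-0.2217, -0.2428, -1.8750) → world pose (0.3095, -0.0606, -2.6116)
step 3: ξ=(vx,vy,ωz)=(0.2125, 0.0625, -0.7589), dt=0.5 → body Δ=(0.1096, 0.0106, -0.3795) → world pose (0.2203, -0.1251, -2.9911)
step 4: ξ=(vx,vy,ωz)=(-0.0750, 0.1500, 0.0893), dt=2.0 → body Δ=(-0.1759, 0.2851, 0.1786) → world pose (0.4370, -0.3805, -2.8125)

(0.4370, -0.3805, -2.8125)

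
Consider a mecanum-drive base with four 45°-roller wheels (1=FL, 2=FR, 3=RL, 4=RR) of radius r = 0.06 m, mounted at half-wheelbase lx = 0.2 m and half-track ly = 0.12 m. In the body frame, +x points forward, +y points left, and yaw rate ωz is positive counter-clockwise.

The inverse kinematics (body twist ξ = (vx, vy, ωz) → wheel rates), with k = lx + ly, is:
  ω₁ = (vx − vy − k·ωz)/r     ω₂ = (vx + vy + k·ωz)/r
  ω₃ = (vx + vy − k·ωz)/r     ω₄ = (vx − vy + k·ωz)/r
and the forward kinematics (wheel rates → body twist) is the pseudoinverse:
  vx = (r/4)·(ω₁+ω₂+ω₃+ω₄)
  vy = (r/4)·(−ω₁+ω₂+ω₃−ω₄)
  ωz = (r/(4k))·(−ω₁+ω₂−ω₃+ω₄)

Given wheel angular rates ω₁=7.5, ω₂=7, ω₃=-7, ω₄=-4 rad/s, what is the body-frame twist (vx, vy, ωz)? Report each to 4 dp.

(0.0525, -0.0525, 0.1172)

k = lx + ly = 0.2 + 0.12 = 0.3200
ω₁+ω₂+ω₃+ω₄ = 3.5000  →  vx = (0.06/4)·3.5000 = 0.0525
−ω₁+ω₂+ω₃−ω₄ = -3.5000  →  vy = (0.06/4)·-3.5000 = -0.0525
−ω₁+ω₂−ω₃+ω₄ = 2.5000  →  ωz = (0.06/1.2800)·2.5000 = 0.1172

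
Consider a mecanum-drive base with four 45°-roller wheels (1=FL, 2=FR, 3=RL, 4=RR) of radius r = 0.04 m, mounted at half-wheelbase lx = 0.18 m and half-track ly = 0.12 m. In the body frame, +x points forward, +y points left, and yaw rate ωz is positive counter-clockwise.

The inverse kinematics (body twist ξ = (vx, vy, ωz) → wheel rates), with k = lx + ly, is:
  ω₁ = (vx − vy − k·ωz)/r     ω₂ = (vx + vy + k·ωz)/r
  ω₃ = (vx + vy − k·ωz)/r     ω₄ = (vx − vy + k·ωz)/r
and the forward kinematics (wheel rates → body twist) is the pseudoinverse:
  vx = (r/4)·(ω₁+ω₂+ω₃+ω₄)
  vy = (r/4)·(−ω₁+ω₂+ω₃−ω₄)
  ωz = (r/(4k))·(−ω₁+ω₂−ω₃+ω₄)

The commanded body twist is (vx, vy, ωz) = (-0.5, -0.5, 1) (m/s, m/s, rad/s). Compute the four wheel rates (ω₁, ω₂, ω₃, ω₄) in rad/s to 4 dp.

(-7.5000, -17.5000, -32.5000, 7.5000)

k = lx + ly = 0.18 + 0.12 = 0.3000;  k·ωz = 0.3000·1 = 0.3000
ω₁ (FL) = (vx − vy − k·ωz)/r = -0.3000/0.04 = -7.5000
ω₂ (FR) = (vx + vy + k·ωz)/r = -0.7000/0.04 = -17.5000
ω₃ (RL) = (vx + vy − k·ωz)/r = -1.3000/0.04 = -32.5000
ω₄ (RR) = (vx − vy + k·ωz)/r = 0.3000/0.04 = 7.5000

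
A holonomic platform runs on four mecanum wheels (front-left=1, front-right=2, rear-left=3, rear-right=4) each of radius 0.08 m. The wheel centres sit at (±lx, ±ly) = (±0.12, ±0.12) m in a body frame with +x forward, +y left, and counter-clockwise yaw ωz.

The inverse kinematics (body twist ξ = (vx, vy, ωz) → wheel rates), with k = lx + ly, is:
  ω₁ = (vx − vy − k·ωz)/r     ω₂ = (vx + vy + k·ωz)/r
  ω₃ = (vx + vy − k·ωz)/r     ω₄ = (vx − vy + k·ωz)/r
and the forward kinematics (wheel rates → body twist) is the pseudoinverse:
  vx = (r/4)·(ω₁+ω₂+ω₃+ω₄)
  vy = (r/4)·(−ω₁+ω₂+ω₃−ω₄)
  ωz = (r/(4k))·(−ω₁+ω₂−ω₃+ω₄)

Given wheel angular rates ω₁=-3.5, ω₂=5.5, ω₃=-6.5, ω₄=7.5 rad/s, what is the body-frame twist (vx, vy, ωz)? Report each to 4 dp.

k = lx + ly = 0.12 + 0.12 = 0.2400
ω₁+ω₂+ω₃+ω₄ = 3.0000  →  vx = (0.08/4)·3.0000 = 0.0600
−ω₁+ω₂+ω₃−ω₄ = -5.0000  →  vy = (0.08/4)·-5.0000 = -0.1000
−ω₁+ω₂−ω₃+ω₄ = 23.0000  →  ωz = (0.08/0.9600)·23.0000 = 1.9167

(0.0600, -0.1000, 1.9167)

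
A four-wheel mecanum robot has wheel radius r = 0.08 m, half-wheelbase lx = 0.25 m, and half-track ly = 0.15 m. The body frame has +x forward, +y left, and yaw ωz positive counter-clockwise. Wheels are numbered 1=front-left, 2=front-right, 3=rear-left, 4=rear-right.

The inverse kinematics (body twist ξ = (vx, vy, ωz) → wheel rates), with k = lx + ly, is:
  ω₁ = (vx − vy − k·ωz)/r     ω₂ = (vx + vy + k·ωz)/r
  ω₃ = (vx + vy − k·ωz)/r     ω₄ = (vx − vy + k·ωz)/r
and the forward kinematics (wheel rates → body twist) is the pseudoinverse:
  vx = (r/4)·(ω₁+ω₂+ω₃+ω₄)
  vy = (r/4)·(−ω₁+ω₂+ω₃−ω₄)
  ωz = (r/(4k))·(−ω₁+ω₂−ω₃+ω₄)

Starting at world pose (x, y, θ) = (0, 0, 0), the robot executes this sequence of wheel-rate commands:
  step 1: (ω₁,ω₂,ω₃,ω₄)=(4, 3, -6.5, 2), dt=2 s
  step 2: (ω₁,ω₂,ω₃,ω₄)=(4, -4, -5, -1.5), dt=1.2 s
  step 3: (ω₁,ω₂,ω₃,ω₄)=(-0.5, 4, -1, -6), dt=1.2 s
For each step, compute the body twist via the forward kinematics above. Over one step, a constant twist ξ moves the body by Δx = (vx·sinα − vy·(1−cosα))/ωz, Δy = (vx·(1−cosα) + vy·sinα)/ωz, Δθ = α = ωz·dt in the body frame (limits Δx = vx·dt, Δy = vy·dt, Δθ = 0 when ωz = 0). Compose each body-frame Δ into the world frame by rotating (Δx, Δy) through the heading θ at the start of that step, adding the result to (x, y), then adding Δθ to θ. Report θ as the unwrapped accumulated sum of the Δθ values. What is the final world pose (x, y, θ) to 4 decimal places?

(0.0812, -0.4579, 0.4500)

step 1: ξ=(vx,vy,ωz)=(0.0500, -0.1900, 0.3750), dt=2.0 → body Δ=(0.2268, -0.3096, 0.7500) → world pose (0.2268, -0.3096, 0.7500)
step 2: ξ=(vx,vy,ωz)=(-0.1300, -0.2300, -0.2250), dt=1.2 → body Δ=(-0.1911, -0.2517, -0.2700) → world pose (0.2586, -0.6241, 0.4800)
step 3: ξ=(vx,vy,ωz)=(-0.0700, 0.1900, -0.0250), dt=1.2 → body Δ=(-0.0806, 0.2292, -0.0300) → world pose (0.0812, -0.4579, 0.4500)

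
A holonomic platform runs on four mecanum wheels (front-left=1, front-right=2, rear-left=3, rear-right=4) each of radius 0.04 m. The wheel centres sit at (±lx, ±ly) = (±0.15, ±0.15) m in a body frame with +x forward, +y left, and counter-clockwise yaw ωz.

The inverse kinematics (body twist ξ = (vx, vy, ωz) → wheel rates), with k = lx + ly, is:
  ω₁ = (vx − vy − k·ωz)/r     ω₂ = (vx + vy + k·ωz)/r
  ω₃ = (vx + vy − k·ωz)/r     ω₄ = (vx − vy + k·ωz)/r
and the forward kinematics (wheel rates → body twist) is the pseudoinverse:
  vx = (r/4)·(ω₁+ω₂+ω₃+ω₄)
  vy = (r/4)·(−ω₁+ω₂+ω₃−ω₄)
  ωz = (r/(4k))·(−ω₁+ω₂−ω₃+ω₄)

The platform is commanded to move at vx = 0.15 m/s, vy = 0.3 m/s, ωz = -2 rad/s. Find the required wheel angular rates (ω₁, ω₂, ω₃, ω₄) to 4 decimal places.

k = lx + ly = 0.15 + 0.15 = 0.3000;  k·ωz = 0.3000·-2 = -0.6000
ω₁ (FL) = (vx − vy − k·ωz)/r = 0.4500/0.04 = 11.2500
ω₂ (FR) = (vx + vy + k·ωz)/r = -0.1500/0.04 = -3.7500
ω₃ (RL) = (vx + vy − k·ωz)/r = 1.0500/0.04 = 26.2500
ω₄ (RR) = (vx − vy + k·ωz)/r = -0.7500/0.04 = -18.7500

(11.2500, -3.7500, 26.2500, -18.7500)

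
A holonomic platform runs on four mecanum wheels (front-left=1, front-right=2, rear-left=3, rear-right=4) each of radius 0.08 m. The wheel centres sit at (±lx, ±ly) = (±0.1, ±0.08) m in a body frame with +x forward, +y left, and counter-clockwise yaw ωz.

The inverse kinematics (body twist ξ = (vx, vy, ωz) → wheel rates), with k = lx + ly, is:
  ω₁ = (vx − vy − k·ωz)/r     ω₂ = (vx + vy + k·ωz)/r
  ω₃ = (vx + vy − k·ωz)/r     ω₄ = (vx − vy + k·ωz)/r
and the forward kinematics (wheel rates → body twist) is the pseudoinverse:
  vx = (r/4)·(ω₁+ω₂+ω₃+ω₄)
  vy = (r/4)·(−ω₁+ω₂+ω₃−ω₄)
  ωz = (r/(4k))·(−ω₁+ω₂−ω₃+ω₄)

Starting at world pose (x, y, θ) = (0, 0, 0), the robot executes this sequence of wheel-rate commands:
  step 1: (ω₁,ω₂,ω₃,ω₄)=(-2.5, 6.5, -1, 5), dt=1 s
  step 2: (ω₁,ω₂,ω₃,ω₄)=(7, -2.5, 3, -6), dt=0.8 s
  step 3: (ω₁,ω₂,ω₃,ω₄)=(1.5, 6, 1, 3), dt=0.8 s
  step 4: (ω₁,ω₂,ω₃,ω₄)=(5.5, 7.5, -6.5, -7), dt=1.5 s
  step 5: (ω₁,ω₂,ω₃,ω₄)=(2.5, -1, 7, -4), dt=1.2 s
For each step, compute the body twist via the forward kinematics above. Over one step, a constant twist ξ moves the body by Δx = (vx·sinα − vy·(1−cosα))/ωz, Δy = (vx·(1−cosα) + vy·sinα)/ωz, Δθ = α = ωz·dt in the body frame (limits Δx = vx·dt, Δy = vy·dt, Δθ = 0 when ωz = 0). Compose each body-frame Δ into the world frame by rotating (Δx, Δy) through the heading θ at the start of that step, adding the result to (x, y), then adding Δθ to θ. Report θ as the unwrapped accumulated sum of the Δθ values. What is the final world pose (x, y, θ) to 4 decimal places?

step 1: ξ=(vx,vy,ωz)=(0.1600, 0.0600, 1.6667), dt=1.0 → body Δ=(0.0561, 0.1410, 1.6667) → world pose (0.0561, 0.1410, 1.6667)
step 2: ξ=(vx,vy,ωz)=(0.0300, -0.0100, -2.0556), dt=0.8 → body Δ=(0.0093, -0.0205, -1.6444) → world pose (0.0756, 0.1523, 0.0222)
step 3: ξ=(vx,vy,ωz)=(0.2300, 0.0500, 0.7222), dt=0.8 → body Δ=(0.1627, 0.0895, 0.5778) → world pose (0.2363, 0.2454, 0.6000)
step 4: ξ=(vx,vy,ωz)=(-0.0100, 0.0500, 0.1667), dt=1.5 → body Δ=(-0.0242, 0.0724, 0.2500) → world pose (0.1755, 0.2914, 0.8500)
step 5: ξ=(vx,vy,ωz)=(0.0900, 0.1500, -1.6111), dt=1.2 → body Δ=(0.1784, 0.0114, -1.9333) → world pose (0.2847, 0.4329, -1.0833)

(0.2847, 0.4329, -1.0833)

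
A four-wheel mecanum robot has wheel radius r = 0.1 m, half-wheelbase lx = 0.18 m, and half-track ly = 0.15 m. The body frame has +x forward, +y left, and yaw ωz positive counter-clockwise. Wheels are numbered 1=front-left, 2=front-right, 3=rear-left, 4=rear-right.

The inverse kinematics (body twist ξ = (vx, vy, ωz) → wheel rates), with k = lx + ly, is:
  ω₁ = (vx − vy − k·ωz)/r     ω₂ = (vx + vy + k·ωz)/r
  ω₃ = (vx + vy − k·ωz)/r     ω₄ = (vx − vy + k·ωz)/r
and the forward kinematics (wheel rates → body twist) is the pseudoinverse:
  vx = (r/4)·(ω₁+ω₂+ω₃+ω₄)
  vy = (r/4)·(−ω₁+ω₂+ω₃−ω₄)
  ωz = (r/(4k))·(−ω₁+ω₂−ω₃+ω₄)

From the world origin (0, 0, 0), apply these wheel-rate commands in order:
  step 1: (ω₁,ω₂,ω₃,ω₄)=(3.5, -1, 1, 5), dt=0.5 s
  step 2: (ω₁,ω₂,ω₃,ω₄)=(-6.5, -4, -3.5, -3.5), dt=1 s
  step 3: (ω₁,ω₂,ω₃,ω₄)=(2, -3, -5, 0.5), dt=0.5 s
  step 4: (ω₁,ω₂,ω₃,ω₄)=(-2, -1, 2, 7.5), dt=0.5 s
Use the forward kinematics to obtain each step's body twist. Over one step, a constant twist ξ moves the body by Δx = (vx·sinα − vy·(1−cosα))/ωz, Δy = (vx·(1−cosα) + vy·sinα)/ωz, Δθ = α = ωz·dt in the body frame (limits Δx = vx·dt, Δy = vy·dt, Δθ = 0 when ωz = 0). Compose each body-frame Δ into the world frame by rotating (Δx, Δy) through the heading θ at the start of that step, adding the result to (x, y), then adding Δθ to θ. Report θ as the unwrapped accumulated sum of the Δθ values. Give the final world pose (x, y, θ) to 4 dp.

step 1: ξ=(vx,vy,ωz)=(0.2125, -0.2125, -0.0379), dt=0.5 → body Δ=(0.1052, -0.1072, -0.0189) → world pose (0.1052, -0.1072, -0.0189)
step 2: ξ=(vx,vy,ωz)=(-0.4375, 0.0625, 0.1894), dt=1.0 → body Δ=(-0.4408, 0.0208, 0.1894) → world pose (-0.3351, -0.0781, 0.1705)
step 3: ξ=(vx,vy,ωz)=(-0.1375, -0.2625, 0.0379), dt=0.5 → body Δ=(-0.0675, -0.1319, 0.0189) → world pose (-0.3792, -0.2195, 0.1894)
step 4: ξ=(vx,vy,ωz)=(0.1625, -0.1125, 0.4924), dt=0.5 → body Δ=(0.0873, -0.0457, 0.2462) → world pose (-0.2849, -0.2480, 0.4356)

(-0.2849, -0.2480, 0.4356)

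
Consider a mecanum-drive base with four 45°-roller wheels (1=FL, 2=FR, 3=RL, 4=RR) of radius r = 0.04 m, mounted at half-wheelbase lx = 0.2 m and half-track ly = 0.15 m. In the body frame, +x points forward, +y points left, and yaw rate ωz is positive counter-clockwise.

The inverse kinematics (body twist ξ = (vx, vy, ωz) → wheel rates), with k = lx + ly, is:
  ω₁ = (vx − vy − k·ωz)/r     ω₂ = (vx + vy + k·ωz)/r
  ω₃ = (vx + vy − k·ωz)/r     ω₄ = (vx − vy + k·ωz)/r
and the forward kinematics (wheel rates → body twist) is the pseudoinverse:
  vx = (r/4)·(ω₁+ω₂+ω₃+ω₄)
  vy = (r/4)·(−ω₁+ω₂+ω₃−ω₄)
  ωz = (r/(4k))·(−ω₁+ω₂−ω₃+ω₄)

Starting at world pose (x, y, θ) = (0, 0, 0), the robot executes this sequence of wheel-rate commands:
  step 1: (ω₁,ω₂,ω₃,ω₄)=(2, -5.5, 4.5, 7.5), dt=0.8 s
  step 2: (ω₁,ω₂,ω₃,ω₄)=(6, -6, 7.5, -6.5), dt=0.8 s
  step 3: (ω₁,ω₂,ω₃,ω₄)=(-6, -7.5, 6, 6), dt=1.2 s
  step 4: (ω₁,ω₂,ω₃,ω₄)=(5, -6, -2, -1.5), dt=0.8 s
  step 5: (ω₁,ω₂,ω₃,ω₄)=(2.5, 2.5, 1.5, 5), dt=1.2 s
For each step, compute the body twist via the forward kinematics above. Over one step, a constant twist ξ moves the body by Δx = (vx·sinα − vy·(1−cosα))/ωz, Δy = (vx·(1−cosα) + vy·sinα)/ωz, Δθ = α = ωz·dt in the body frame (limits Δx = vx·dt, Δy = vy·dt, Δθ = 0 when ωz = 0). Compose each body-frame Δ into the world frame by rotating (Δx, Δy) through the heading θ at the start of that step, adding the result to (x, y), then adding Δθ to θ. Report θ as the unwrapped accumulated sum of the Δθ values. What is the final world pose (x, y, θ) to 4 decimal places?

(0.0073, -0.2449, -0.8686)

step 1: ξ=(vx,vy,ωz)=(0.0850, -0.1050, -0.1286), dt=0.8 → body Δ=(0.0636, -0.0873, -0.1029) → world pose (0.0636, -0.0873, -0.1029)
step 2: ξ=(vx,vy,ωz)=(0.0100, 0.0200, -0.7429), dt=0.8 → body Δ=(0.0122, 0.0128, -0.5943) → world pose (0.0770, -0.0759, -0.6971)
step 3: ξ=(vx,vy,ωz)=(-0.0150, -0.0150, -0.0429), dt=1.2 → body Δ=(-0.0185, -0.0175, -0.0514) → world pose (0.0516, -0.0775, -0.7486)
step 4: ξ=(vx,vy,ωz)=(-0.0450, -0.1150, -0.3000), dt=0.8 → body Δ=(-0.0466, -0.0868, -0.2400) → world pose (-0.0417, -0.1094, -0.9886)
step 5: ξ=(vx,vy,ωz)=(0.1150, -0.0350, 0.1000), dt=1.2 → body Δ=(0.1402, -0.0336, 0.1200) → world pose (0.0073, -0.2449, -0.8686)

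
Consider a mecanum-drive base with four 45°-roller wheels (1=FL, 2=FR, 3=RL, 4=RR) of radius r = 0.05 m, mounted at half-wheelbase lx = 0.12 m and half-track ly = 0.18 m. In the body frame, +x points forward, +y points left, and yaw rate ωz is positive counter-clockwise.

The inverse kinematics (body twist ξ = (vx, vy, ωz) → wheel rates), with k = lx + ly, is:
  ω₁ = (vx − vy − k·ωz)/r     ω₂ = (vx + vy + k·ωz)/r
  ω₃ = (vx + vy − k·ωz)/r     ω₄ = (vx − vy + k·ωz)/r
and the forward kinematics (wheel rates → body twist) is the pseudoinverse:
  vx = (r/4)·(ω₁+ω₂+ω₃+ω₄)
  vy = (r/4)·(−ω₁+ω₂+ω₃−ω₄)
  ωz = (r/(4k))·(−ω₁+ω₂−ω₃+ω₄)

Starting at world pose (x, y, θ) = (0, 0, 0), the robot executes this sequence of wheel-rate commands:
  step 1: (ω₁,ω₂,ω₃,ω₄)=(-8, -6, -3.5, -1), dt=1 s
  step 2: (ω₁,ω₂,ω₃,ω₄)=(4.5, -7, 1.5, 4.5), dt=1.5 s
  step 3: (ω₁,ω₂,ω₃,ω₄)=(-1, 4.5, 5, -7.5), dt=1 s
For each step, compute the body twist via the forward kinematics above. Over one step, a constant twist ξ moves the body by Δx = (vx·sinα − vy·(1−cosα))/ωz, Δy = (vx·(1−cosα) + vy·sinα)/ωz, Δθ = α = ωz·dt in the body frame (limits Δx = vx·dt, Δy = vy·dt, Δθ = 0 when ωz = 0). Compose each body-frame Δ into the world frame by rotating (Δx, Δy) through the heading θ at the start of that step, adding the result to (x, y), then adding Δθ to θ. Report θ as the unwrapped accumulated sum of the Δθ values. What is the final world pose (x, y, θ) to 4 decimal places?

(-0.0692, -0.1088, -0.6354)

step 1: ξ=(vx,vy,ωz)=(-0.2313, -0.0063, 0.1875), dt=1.0 → body Δ=(-0.2293, -0.0278, 0.1875) → world pose (-0.2293, -0.0278, 0.1875)
step 2: ξ=(vx,vy,ωz)=(0.0437, -0.1813, -0.3542), dt=1.5 → body Δ=(-0.0080, -0.2763, -0.5312) → world pose (-0.1856, -0.3008, -0.3437)
step 3: ξ=(vx,vy,ωz)=(0.0125, 0.2250, -0.2917), dt=1.0 → body Δ=(0.0449, 0.2200, -0.2917) → world pose (-0.0692, -0.1088, -0.6354)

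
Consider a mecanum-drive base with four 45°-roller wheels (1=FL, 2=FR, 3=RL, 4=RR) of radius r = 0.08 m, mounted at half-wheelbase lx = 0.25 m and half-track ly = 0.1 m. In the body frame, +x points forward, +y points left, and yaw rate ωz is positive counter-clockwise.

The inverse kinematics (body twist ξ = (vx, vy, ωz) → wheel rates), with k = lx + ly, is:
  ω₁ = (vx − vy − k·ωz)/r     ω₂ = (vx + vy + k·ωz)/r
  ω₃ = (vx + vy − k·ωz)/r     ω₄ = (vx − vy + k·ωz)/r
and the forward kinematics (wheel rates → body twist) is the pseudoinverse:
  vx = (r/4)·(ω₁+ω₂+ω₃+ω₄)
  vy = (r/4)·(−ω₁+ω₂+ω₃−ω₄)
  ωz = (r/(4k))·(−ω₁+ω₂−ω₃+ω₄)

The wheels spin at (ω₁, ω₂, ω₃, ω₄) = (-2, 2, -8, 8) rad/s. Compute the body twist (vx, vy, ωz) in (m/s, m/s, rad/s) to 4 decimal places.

k = lx + ly = 0.25 + 0.1 = 0.3500
ω₁+ω₂+ω₃+ω₄ = 0.0000  →  vx = (0.08/4)·0.0000 = 0.0000
−ω₁+ω₂+ω₃−ω₄ = -12.0000  →  vy = (0.08/4)·-12.0000 = -0.2400
−ω₁+ω₂−ω₃+ω₄ = 20.0000  →  ωz = (0.08/1.4000)·20.0000 = 1.1429

(0.0000, -0.2400, 1.1429)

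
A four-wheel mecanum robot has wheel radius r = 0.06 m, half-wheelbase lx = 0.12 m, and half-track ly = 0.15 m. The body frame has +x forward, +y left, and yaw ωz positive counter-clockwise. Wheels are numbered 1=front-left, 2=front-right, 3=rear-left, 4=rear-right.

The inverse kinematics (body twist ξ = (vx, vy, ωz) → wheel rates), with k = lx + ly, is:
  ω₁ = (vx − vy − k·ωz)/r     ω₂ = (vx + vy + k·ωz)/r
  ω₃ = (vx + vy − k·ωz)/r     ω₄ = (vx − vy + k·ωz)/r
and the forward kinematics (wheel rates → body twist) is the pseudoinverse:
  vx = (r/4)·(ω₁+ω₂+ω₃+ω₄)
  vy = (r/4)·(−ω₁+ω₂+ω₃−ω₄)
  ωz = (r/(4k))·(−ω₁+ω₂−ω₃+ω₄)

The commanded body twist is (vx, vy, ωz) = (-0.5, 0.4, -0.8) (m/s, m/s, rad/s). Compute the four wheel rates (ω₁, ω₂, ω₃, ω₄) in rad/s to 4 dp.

k = lx + ly = 0.12 + 0.15 = 0.2700;  k·ωz = 0.2700·-0.8 = -0.2160
ω₁ (FL) = (vx − vy − k·ωz)/r = -0.6840/0.06 = -11.4000
ω₂ (FR) = (vx + vy + k·ωz)/r = -0.3160/0.06 = -5.2667
ω₃ (RL) = (vx + vy − k·ωz)/r = 0.1160/0.06 = 1.9333
ω₄ (RR) = (vx − vy + k·ωz)/r = -1.1160/0.06 = -18.6000

(-11.4000, -5.2667, 1.9333, -18.6000)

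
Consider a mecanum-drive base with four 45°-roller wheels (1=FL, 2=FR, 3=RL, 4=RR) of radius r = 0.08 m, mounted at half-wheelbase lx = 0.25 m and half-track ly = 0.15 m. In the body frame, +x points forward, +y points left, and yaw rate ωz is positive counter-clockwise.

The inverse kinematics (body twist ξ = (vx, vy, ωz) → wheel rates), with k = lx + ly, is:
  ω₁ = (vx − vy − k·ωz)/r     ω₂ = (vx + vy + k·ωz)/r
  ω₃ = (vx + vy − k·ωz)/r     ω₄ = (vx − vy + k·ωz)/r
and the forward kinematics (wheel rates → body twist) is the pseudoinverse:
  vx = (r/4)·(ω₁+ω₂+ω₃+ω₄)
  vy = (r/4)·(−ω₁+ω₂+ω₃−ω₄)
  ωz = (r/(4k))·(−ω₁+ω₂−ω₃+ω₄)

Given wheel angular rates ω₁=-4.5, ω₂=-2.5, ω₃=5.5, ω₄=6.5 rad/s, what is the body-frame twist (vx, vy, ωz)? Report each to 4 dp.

k = lx + ly = 0.25 + 0.15 = 0.4000
ω₁+ω₂+ω₃+ω₄ = 5.0000  →  vx = (0.08/4)·5.0000 = 0.1000
−ω₁+ω₂+ω₃−ω₄ = 1.0000  →  vy = (0.08/4)·1.0000 = 0.0200
−ω₁+ω₂−ω₃+ω₄ = 3.0000  →  ωz = (0.08/1.6000)·3.0000 = 0.1500

(0.1000, 0.0200, 0.1500)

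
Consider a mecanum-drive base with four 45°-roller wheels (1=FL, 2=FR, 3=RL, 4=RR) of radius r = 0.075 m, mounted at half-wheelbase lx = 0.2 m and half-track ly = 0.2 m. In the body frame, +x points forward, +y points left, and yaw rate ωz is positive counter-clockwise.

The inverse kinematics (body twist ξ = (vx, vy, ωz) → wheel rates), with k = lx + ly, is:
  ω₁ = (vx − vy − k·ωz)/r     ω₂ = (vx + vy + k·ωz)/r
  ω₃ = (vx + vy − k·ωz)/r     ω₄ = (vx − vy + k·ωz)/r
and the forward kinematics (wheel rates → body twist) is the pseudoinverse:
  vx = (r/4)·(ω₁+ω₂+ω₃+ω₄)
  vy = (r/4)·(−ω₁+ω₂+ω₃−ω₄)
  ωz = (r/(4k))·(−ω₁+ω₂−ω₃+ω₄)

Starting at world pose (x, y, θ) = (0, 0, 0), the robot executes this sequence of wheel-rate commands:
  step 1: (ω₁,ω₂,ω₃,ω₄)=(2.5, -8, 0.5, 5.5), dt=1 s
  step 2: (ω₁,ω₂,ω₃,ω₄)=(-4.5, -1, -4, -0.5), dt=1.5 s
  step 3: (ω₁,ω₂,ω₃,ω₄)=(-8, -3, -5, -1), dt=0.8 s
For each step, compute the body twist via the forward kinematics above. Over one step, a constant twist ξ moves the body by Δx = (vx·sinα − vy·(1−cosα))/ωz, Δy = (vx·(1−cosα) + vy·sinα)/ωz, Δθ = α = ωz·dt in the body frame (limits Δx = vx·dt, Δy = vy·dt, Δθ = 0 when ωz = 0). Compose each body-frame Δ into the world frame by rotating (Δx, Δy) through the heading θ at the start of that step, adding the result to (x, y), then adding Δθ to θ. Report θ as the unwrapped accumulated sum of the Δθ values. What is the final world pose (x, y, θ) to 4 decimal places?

step 1: ξ=(vx,vy,ωz)=(0.0094, -0.2906, -0.2578), dt=1.0 → body Δ=(-0.0280, -0.2886, -0.2578) → world pose (-0.0280, -0.2886, -0.2578)
step 2: ξ=(vx,vy,ωz)=(-0.1875, 0.0000, 0.3281), dt=1.5 → body Δ=(-0.2700, -0.0678, 0.4922) → world pose (-0.3064, -0.2854, 0.2344)
step 3: ξ=(vx,vy,ωz)=(-0.3187, 0.0187, 0.4219), dt=0.8 → body Δ=(-0.2527, -0.0279, 0.3375) → world pose (-0.5457, -0.3712, 0.5719)

(-0.5457, -0.3712, 0.5719)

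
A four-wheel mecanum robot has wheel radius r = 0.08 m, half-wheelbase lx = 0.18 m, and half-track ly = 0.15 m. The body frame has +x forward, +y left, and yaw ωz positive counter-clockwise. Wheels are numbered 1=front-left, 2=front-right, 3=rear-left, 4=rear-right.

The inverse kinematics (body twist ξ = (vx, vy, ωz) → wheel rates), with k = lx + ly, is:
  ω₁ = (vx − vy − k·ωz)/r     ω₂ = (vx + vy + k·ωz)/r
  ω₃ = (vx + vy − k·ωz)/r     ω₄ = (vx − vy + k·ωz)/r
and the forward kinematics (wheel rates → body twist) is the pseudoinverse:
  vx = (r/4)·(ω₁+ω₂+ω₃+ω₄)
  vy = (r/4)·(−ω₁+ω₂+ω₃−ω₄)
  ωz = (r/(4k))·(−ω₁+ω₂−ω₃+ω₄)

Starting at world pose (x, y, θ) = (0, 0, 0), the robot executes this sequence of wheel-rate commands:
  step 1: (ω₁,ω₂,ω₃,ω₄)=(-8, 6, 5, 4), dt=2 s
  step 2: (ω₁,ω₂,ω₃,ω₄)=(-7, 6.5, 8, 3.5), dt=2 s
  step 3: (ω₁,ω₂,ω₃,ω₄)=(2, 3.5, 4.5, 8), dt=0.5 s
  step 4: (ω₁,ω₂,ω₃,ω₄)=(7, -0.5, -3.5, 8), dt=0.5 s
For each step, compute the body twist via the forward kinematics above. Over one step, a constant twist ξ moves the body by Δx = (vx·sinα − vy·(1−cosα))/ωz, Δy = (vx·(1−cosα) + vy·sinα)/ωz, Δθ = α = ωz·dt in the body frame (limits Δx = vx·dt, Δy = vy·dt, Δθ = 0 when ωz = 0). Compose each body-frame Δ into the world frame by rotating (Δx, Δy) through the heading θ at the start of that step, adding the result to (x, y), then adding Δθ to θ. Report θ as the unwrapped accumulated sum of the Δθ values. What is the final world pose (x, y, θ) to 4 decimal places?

(-1.2223, 0.8581, 2.9394)

step 1: ξ=(vx,vy,ωz)=(0.1400, 0.3000, 0.7879), dt=2.0 → body Δ=(-0.2050, 0.5593, 1.5758) → world pose (-0.2050, 0.5593, 1.5758)
step 2: ξ=(vx,vy,ωz)=(0.2200, 0.3600, 0.5455), dt=2.0 → body Δ=(0.0025, 0.8026, 1.0909) → world pose (-1.0075, 0.5578, 2.6667)
step 3: ξ=(vx,vy,ωz)=(0.3600, -0.0400, 0.3030), dt=0.5 → body Δ=(0.1808, -0.0063, 0.1515) → world pose (-1.1655, 0.6461, 2.8182)
step 4: ξ=(vx,vy,ωz)=(0.2200, -0.3800, 0.2424), dt=0.5 → body Δ=(0.1212, -0.1829, 0.1212) → world pose (-1.2223, 0.8581, 2.9394)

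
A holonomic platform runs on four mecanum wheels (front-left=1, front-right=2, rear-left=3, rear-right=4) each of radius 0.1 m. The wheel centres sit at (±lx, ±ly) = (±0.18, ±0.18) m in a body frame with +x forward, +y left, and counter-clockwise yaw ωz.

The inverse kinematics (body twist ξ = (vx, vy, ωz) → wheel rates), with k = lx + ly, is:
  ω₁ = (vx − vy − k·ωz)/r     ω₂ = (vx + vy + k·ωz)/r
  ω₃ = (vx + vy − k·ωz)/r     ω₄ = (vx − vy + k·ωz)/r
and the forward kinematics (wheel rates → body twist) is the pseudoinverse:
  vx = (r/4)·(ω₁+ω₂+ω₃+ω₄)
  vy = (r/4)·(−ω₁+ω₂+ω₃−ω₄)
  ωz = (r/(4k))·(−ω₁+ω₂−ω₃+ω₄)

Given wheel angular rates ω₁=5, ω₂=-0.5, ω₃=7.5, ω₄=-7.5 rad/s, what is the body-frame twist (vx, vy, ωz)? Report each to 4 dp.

k = lx + ly = 0.18 + 0.18 = 0.3600
ω₁+ω₂+ω₃+ω₄ = 4.5000  →  vx = (0.1/4)·4.5000 = 0.1125
−ω₁+ω₂+ω₃−ω₄ = 9.5000  →  vy = (0.1/4)·9.5000 = 0.2375
−ω₁+ω₂−ω₃+ω₄ = -20.5000  →  ωz = (0.1/1.4400)·-20.5000 = -1.4236

(0.1125, 0.2375, -1.4236)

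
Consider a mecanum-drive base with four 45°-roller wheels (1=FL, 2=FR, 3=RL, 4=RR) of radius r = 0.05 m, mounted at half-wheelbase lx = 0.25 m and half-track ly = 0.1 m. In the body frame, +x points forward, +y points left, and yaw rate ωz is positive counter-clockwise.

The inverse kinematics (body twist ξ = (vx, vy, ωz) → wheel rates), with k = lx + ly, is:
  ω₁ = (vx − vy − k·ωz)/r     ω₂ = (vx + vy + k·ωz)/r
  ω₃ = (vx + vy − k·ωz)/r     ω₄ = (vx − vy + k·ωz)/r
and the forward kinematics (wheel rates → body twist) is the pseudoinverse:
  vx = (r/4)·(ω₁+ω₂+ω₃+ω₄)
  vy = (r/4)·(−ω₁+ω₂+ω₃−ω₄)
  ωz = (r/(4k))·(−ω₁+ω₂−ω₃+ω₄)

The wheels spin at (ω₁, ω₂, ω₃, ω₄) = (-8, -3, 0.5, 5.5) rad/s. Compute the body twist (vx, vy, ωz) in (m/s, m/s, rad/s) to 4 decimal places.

(-0.0625, 0.0000, 0.3571)

k = lx + ly = 0.25 + 0.1 = 0.3500
ω₁+ω₂+ω₃+ω₄ = -5.0000  →  vx = (0.05/4)·-5.0000 = -0.0625
−ω₁+ω₂+ω₃−ω₄ = 0.0000  →  vy = (0.05/4)·0.0000 = 0.0000
−ω₁+ω₂−ω₃+ω₄ = 10.0000  →  ωz = (0.05/1.4000)·10.0000 = 0.3571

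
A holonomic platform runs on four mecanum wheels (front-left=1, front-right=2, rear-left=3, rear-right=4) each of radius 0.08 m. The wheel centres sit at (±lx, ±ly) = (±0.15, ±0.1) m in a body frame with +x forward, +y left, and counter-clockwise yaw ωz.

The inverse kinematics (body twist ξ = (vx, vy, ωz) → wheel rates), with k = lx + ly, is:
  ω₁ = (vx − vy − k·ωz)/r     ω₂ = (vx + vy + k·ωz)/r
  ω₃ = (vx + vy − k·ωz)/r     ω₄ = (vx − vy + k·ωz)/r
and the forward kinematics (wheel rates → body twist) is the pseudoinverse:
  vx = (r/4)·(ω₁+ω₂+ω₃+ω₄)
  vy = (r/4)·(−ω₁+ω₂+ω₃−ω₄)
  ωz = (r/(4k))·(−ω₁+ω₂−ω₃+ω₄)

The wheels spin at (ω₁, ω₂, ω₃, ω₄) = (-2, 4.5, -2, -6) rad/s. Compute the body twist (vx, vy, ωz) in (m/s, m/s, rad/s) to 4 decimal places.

(-0.1100, 0.2100, 0.2000)

k = lx + ly = 0.15 + 0.1 = 0.2500
ω₁+ω₂+ω₃+ω₄ = -5.5000  →  vx = (0.08/4)·-5.5000 = -0.1100
−ω₁+ω₂+ω₃−ω₄ = 10.5000  →  vy = (0.08/4)·10.5000 = 0.2100
−ω₁+ω₂−ω₃+ω₄ = 2.5000  →  ωz = (0.08/1.0000)·2.5000 = 0.2000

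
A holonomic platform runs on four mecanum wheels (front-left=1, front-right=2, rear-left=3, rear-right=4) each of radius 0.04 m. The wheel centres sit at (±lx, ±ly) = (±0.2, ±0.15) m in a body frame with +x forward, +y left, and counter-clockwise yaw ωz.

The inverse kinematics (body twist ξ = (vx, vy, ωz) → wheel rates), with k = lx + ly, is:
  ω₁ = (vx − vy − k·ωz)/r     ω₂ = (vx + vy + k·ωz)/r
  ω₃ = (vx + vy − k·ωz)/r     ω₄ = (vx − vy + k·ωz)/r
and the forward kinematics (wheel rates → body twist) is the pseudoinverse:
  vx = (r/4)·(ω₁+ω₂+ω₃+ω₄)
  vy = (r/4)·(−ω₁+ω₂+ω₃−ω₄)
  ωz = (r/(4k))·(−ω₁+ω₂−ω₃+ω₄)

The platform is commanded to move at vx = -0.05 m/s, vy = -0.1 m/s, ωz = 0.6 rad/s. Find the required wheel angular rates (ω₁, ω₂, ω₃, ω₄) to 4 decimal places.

k = lx + ly = 0.2 + 0.15 = 0.3500;  k·ωz = 0.3500·0.6 = 0.2100
ω₁ (FL) = (vx − vy − k·ωz)/r = -0.1600/0.04 = -4.0000
ω₂ (FR) = (vx + vy + k·ωz)/r = 0.0600/0.04 = 1.5000
ω₃ (RL) = (vx + vy − k·ωz)/r = -0.3600/0.04 = -9.0000
ω₄ (RR) = (vx − vy + k·ωz)/r = 0.2600/0.04 = 6.5000

(-4.0000, 1.5000, -9.0000, 6.5000)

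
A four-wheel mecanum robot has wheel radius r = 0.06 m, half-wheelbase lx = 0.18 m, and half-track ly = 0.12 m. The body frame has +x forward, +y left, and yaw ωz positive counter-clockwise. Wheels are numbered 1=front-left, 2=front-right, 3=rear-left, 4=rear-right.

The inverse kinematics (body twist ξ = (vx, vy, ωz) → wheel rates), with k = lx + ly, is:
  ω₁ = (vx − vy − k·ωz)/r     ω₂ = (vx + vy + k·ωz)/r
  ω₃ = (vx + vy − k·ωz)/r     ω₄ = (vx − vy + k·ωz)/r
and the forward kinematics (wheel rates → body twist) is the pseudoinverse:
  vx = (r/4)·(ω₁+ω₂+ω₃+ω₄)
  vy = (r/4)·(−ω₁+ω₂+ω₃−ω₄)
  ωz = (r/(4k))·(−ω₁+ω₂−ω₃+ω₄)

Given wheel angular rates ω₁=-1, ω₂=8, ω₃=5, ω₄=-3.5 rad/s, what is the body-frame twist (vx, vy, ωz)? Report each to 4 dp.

k = lx + ly = 0.18 + 0.12 = 0.3000
ω₁+ω₂+ω₃+ω₄ = 8.5000  →  vx = (0.06/4)·8.5000 = 0.1275
−ω₁+ω₂+ω₃−ω₄ = 17.5000  →  vy = (0.06/4)·17.5000 = 0.2625
−ω₁+ω₂−ω₃+ω₄ = 0.5000  →  ωz = (0.06/1.2000)·0.5000 = 0.0250

(0.1275, 0.2625, 0.0250)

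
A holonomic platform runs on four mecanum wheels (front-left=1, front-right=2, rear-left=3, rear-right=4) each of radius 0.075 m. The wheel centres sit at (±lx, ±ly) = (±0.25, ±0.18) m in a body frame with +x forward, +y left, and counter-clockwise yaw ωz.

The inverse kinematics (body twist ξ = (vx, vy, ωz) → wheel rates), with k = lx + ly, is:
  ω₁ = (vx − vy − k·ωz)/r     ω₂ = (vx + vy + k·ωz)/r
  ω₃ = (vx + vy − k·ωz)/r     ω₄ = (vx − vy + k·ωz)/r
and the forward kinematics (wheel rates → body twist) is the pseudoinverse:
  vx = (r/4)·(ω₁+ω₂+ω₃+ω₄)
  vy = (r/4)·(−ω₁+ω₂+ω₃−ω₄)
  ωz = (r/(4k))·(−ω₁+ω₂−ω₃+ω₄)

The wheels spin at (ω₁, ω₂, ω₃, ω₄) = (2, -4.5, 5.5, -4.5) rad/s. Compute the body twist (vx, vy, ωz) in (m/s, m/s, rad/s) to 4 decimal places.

(-0.0281, 0.0656, -0.7195)

k = lx + ly = 0.25 + 0.18 = 0.4300
ω₁+ω₂+ω₃+ω₄ = -1.5000  →  vx = (0.075/4)·-1.5000 = -0.0281
−ω₁+ω₂+ω₃−ω₄ = 3.5000  →  vy = (0.075/4)·3.5000 = 0.0656
−ω₁+ω₂−ω₃+ω₄ = -16.5000  →  ωz = (0.075/1.7200)·-16.5000 = -0.7195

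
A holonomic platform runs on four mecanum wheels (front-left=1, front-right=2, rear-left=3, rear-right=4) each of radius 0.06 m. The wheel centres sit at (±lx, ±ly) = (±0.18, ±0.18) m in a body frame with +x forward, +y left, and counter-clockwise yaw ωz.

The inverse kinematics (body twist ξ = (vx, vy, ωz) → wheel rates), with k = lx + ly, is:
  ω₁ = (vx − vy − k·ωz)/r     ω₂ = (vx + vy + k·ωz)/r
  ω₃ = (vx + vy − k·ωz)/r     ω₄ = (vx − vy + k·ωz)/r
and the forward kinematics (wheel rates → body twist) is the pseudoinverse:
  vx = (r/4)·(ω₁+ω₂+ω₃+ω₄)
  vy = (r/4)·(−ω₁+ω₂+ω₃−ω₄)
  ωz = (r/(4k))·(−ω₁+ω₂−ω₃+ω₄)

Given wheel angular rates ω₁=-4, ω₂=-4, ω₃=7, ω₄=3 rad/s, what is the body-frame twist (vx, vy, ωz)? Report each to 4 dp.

(0.0300, 0.0600, -0.1667)

k = lx + ly = 0.18 + 0.18 = 0.3600
ω₁+ω₂+ω₃+ω₄ = 2.0000  →  vx = (0.06/4)·2.0000 = 0.0300
−ω₁+ω₂+ω₃−ω₄ = 4.0000  →  vy = (0.06/4)·4.0000 = 0.0600
−ω₁+ω₂−ω₃+ω₄ = -4.0000  →  ωz = (0.06/1.4400)·-4.0000 = -0.1667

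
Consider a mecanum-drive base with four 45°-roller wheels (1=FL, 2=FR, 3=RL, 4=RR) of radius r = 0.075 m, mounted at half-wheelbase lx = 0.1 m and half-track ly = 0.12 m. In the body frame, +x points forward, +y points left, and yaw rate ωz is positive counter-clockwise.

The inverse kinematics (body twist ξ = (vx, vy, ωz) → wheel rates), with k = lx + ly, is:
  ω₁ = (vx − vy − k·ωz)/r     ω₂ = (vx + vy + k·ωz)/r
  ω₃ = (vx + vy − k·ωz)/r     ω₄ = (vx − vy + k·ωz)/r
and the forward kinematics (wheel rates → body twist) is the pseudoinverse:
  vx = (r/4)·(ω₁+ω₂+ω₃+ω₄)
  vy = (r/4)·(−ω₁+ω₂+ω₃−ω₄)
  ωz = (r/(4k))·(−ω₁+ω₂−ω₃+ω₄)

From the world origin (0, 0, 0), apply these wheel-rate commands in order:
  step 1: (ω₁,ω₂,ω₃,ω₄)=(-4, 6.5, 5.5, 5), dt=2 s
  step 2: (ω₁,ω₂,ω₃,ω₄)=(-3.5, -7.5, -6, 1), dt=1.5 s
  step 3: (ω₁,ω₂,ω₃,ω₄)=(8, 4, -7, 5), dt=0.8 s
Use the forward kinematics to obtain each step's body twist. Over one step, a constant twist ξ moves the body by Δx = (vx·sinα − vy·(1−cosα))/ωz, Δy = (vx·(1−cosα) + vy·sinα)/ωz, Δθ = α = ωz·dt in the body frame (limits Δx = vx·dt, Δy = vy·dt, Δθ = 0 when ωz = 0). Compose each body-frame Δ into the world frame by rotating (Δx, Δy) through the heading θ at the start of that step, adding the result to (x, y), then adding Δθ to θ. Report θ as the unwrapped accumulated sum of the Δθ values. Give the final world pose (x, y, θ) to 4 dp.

step 1: ξ=(vx,vy,ωz)=(0.2437, 0.2062, 0.8523), dt=2.0 → body Δ=(0.0092, 0.5640, 1.7045) → world pose (0.0092, 0.5640, 1.7045)
step 2: ξ=(vx,vy,ωz)=(-0.3000, -0.2062, 0.2557), dt=1.5 → body Δ=(-0.3804, -0.3871, 0.3835) → world pose (0.4435, 0.2385, 2.0881)
step 3: ξ=(vx,vy,ωz)=(0.1875, -0.3000, 0.6818), dt=0.8 → body Δ=(0.2065, -0.1884, 0.5455) → world pose (0.5051, 0.5112, 2.6335)

(0.5051, 0.5112, 2.6335)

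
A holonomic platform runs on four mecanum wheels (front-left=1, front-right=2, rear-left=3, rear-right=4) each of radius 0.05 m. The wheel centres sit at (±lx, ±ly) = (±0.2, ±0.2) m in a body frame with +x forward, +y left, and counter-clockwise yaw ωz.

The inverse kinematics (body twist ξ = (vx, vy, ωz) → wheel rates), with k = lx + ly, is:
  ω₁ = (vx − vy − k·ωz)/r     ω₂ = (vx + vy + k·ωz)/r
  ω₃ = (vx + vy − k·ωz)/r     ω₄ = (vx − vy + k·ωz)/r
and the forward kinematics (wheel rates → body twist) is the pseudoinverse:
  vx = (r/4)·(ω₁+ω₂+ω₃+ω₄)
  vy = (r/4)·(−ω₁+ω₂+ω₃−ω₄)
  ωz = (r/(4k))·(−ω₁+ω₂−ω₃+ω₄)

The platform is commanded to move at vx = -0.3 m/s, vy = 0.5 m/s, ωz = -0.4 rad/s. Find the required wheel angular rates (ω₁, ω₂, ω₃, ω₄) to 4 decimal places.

(-12.8000, 0.8000, 7.2000, -19.2000)

k = lx + ly = 0.2 + 0.2 = 0.4000;  k·ωz = 0.4000·-0.4 = -0.1600
ω₁ (FL) = (vx − vy − k·ωz)/r = -0.6400/0.05 = -12.8000
ω₂ (FR) = (vx + vy + k·ωz)/r = 0.0400/0.05 = 0.8000
ω₃ (RL) = (vx + vy − k·ωz)/r = 0.3600/0.05 = 7.2000
ω₄ (RR) = (vx − vy + k·ωz)/r = -0.9600/0.05 = -19.2000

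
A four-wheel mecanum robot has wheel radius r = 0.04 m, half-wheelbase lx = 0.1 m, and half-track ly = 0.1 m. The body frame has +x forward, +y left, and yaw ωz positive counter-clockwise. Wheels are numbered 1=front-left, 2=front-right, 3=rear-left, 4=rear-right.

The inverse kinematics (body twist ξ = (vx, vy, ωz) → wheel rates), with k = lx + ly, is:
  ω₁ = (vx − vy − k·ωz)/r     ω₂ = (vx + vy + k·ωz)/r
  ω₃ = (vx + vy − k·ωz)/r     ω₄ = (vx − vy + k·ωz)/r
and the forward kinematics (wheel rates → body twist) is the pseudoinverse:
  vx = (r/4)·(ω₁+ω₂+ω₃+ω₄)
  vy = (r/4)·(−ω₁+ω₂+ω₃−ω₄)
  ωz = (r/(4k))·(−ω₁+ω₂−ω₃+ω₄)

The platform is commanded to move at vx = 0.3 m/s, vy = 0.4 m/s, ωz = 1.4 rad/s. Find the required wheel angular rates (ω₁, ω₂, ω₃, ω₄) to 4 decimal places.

k = lx + ly = 0.1 + 0.1 = 0.2000;  k·ωz = 0.2000·1.4 = 0.2800
ω₁ (FL) = (vx − vy − k·ωz)/r = -0.3800/0.04 = -9.5000
ω₂ (FR) = (vx + vy + k·ωz)/r = 0.9800/0.04 = 24.5000
ω₃ (RL) = (vx + vy − k·ωz)/r = 0.4200/0.04 = 10.5000
ω₄ (RR) = (vx − vy + k·ωz)/r = 0.1800/0.04 = 4.5000

(-9.5000, 24.5000, 10.5000, 4.5000)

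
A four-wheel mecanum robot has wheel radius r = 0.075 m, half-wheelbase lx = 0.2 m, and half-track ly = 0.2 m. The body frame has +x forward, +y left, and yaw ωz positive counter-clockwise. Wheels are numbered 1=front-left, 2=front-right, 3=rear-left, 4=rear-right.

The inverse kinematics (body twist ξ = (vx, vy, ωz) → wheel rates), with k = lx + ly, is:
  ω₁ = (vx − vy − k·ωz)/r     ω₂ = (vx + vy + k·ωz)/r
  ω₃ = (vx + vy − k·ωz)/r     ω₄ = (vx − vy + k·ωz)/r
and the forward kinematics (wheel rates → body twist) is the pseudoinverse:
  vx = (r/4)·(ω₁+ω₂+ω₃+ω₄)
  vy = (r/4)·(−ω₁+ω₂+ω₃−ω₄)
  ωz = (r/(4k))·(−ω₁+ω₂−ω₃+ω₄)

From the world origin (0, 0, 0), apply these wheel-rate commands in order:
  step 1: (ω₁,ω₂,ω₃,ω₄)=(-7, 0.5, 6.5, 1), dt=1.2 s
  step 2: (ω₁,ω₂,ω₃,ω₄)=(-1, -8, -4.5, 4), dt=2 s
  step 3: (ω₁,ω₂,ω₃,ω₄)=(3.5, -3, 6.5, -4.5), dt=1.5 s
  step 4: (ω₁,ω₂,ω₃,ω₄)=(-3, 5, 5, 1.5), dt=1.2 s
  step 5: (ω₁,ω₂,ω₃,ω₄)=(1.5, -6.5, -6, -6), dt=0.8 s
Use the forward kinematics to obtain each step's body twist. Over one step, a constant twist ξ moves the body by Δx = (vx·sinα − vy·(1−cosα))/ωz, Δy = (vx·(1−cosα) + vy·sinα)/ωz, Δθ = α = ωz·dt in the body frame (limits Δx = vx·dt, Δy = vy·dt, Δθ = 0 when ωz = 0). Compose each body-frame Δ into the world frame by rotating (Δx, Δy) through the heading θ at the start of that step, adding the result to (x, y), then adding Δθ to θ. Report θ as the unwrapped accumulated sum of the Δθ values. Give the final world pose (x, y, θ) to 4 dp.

step 1: ξ=(vx,vy,ωz)=(0.0187, 0.2437, 0.0937), dt=1.2 → body Δ=(0.0060, 0.2931, 0.1125) → world pose (0.0060, 0.2931, 0.1125)
step 2: ξ=(vx,vy,ωz)=(-0.1781, -0.2906, 0.0703), dt=2.0 → body Δ=(-0.3143, -0.6043, 0.1406) → world pose (-0.2384, -0.3427, 0.2531)
step 3: ξ=(vx,vy,ωz)=(0.0469, 0.0844, -0.8203), dt=1.5 → body Δ=(0.1224, 0.0589, -1.2305) → world pose (-0.1347, -0.2550, -0.9773)
step 4: ξ=(vx,vy,ωz)=(0.1594, 0.2156, 0.2109), dt=1.2 → body Δ=(0.1566, 0.2801, 0.2531) → world pose (0.1851, -0.2282, -0.7242)
step 5: ξ=(vx,vy,ωz)=(-0.3187, -0.1500, -0.3750), dt=0.8 → body Δ=(-0.2691, -0.0802, -0.3000) → world pose (-0.0696, -0.1101, -1.0242)

(-0.0696, -0.1101, -1.0242)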